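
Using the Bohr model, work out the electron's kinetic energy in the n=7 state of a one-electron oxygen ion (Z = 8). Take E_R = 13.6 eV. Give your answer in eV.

17.8 eV

For a Coulomb orbit the virial theorem gives K = −E_n.
E_n = −E_R·Z²/n², so K = E_R·Z²/n² = 13.6 × 8²/7² = 17.8 eV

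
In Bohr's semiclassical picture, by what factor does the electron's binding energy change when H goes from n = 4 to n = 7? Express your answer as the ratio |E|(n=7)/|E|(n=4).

|E| ∝ Z^2 · n^-2; with Z fixed, |E| ∝ n^-2.
|E|(n=7)/|E|(n=4) = (7/4)^-2 = 16/49

16/49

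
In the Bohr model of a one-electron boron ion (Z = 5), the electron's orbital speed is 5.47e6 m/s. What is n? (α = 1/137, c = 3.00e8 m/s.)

2

v_n = Zαc/n ⇒ n = Zαc/v = 5 × 0.00730 × 3.00e8 / 5.47e6 ≈ 2.00
n = 2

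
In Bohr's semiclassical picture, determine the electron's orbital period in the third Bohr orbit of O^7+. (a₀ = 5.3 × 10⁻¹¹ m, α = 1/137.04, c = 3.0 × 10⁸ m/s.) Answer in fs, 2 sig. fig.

0.064 fs

r = n²a₀/Z = 3²·5.3 × 10⁻¹¹/8 = 6.0 × 10⁻¹¹ m
v = Zαc/n = 8·0.0073·3.0 × 10⁸/3 = 5.8 × 10⁶ m/s
T = 2πr/v = 6.4 × 10⁻¹⁷ s = 0.064 fs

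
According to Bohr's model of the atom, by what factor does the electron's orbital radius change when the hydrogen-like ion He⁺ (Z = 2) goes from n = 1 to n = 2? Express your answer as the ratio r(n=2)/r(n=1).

r ∝ Z^-1 · n^2; with Z fixed, r ∝ n^2.
r(n=2)/r(n=1) = (2/1)^2 = 4

4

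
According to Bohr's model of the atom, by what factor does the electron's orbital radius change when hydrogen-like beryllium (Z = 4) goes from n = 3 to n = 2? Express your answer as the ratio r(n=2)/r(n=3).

r ∝ Z^-1 · n^2; with Z fixed, r ∝ n^2.
r(n=2)/r(n=3) = (2/3)^2 = 4/9

4/9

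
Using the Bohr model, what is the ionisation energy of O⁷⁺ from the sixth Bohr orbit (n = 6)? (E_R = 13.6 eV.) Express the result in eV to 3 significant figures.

E_n = −E_R·Z²/n² = −13.6 × 8²/6² eV = -24.2 eV
Ionisation energy = −E_n = 24.2 eV

24.2 eV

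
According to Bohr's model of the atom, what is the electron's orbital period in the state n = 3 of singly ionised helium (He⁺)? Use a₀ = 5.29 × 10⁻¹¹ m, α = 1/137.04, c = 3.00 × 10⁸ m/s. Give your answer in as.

1020 as

r = n²a₀/Z = 3²·5.29 × 10⁻¹¹/2 = 2.38 × 10⁻¹⁰ m
v = Zαc/n = 2·0.00730·3.00 × 10⁸/3 = 1.46 × 10⁶ m/s
T = 2πr/v = 1.02 × 10⁻¹⁵ s = 1020 as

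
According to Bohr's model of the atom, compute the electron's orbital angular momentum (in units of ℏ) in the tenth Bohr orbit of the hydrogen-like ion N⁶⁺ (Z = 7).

L_n = nℏ, so L/ℏ = n = 10.

10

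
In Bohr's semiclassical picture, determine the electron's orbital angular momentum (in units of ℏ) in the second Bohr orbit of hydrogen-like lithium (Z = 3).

2

L_n = nℏ, so L/ℏ = n = 2.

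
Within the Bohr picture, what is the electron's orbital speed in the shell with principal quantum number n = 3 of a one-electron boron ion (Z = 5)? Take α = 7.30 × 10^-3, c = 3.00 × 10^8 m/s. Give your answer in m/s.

3.65 × 10^6 m/s

v_n = Zαc/n = 5 × 0.00730 × 3.00 × 10^8 / 3
    = 3.65 × 10^6 m/s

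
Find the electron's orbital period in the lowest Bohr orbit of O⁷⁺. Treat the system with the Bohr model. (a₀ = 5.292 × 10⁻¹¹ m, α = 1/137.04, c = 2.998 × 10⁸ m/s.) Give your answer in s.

r = n²a₀/Z = 1²·5.292 × 10⁻¹¹/8 = 6.615 × 10⁻¹² m
v = Zαc/n = 8·0.007297·2.998 × 10⁸/1 = 1.750 × 10⁷ m/s
T = 2πr/v = 2.375 × 10⁻¹⁸ s

2.375 × 10⁻¹⁸ s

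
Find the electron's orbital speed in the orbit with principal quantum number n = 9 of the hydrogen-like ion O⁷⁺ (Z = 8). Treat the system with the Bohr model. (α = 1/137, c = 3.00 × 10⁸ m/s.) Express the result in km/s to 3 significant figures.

1950 km/s

v_n = Zαc/n = 8 × 0.00730 × 3.00 × 10⁸ / 9
    = 1950 km/s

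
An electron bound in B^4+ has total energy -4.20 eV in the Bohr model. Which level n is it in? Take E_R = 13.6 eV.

9

E_n = −E_R Z²/n² ⇒ n² = E_R Z²/(−E_n) = 13.6 × 5² / 4.20 ≈ 80.95
n = 9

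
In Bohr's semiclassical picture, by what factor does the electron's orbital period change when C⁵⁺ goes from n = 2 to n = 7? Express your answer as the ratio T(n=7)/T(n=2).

T ∝ Z^-2 · n^3; with Z fixed, T ∝ n^3.
T(n=7)/T(n=2) = (7/2)^3 = 343/8

343/8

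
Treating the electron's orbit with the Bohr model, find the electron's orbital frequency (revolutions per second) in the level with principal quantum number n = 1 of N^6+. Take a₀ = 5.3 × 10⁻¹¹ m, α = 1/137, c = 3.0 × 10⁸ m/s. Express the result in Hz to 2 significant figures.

r = n²a₀/Z = 7.6 × 10⁻¹² m, v = Zαc/n = 1.5 × 10⁷ m/s
f = v/(2πr) = 3.2 × 10¹⁷ Hz

3.2 × 10¹⁷ Hz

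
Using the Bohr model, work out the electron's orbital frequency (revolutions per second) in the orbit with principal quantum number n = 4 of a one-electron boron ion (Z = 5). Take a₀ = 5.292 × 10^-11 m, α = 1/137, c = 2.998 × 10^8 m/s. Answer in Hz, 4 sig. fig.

r = n²a₀/Z = 1.693 × 10^-10 m, v = Zαc/n = 2.735 × 10^6 m/s
f = v/(2πr) = 2.571 × 10^15 Hz

2.571 × 10^15 Hz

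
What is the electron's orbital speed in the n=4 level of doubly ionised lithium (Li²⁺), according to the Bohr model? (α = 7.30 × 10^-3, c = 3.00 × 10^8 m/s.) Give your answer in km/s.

1640 km/s

v_n = Zαc/n = 3 × 0.00730 × 3.00 × 10^8 / 4
    = 1640 km/s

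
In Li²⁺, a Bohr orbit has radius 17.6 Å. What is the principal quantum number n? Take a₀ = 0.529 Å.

r_n = n²a₀/Z ⇒ n² = rZ/a₀ = 17.6 × 3 / 0.529 ≈ 99.81
n = 10

10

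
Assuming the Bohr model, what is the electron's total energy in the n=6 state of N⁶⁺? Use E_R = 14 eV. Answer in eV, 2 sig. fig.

E_n = −E_R·Z²/n² = −14 × 7²/6² = -19 eV

-19 eV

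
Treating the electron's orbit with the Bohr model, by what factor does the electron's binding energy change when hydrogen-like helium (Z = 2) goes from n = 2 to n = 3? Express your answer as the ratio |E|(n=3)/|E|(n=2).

|E| ∝ Z^2 · n^-2; with Z fixed, |E| ∝ n^-2.
|E|(n=3)/|E|(n=2) = (3/2)^-2 = 4/9

4/9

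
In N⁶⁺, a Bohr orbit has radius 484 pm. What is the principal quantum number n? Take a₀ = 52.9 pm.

8

r_n = n²a₀/Z ⇒ n² = rZ/a₀ = 484 × 7 / 52.9 ≈ 64.05
n = 8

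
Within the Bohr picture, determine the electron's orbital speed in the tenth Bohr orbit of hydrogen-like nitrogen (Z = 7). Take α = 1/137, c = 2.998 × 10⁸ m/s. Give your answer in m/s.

v_n = Zαc/n = 7 × 0.007299 × 2.998 × 10⁸ / 10
    = 1.532 × 10⁶ m/s

1.532 × 10⁶ m/s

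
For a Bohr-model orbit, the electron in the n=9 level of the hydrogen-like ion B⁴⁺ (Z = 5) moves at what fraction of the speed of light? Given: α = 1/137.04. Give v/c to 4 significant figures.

v_n = Zαc/n, so v/c = Zα/n = 5 × 0.007297 / 9 = 0.004054

0.004054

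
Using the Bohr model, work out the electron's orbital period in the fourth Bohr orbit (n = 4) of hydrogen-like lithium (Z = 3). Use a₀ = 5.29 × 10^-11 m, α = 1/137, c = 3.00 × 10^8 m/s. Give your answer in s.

r = n²a₀/Z = 4²·5.29 × 10^-11/3 = 2.82 × 10^-10 m
v = Zαc/n = 3·0.00730·3.00 × 10^8/4 = 1.64 × 10^6 m/s
T = 2πr/v = 1.08 × 10^-15 s

1.08 × 10^-15 s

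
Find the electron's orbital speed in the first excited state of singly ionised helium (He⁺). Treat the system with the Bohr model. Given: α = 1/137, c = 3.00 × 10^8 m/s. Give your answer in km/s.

2190 km/s

v_n = Zαc/n = 2 × 0.00730 × 3.00 × 10^8 / 2
    = 2190 km/s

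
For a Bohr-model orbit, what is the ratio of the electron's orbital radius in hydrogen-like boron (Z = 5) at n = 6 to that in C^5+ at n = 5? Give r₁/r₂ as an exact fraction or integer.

216/125

r ∝ Z^-1 · n^2
r₁/r₂ = (5/6)^-1 · (6/5)^2 = 216/125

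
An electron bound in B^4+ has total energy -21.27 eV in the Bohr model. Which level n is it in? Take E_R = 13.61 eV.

E_n = −E_R Z²/n² ⇒ n² = E_R Z²/(−E_n) = 13.61 × 5² / 21.27 ≈ 16.00
n = 4

4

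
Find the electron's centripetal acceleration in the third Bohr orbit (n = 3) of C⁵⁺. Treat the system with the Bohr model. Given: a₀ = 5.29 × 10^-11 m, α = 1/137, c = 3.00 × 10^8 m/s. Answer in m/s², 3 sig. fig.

2.42 × 10^23 m/s²

r = n²a₀/Z = 7.94 × 10^-11 m, v = Zαc/n = 4.38 × 10^6 m/s
a = v²/r = (4.38 × 10^6)² / 7.94 × 10^-11 = 2.42 × 10^23 m/s²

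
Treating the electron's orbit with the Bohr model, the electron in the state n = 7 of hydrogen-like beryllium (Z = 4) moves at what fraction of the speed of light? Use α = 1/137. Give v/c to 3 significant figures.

0.00417

v_n = Zαc/n, so v/c = Zα/n = 4 × 0.00730 / 7 = 0.00417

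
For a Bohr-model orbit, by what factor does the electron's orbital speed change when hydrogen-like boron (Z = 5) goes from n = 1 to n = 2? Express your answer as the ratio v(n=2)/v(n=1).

1/2

v ∝ Z^1 · n^-1; with Z fixed, v ∝ n^-1.
v(n=2)/v(n=1) = (2/1)^-1 = 1/2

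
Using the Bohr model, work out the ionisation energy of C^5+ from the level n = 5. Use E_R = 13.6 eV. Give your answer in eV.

19.6 eV

E_n = −E_R·Z²/n² = −13.6 × 6²/5² eV = -19.6 eV
Ionisation energy = −E_n = 19.6 eV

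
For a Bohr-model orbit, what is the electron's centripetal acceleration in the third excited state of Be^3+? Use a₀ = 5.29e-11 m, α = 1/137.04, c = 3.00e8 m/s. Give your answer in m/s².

r = n²a₀/Z = 2.12e-10 m, v = Zαc/n = 2.19e6 m/s
a = v²/r = (2.19e6)² / 2.12e-10 = 2.26e22 m/s²

2.26e22 m/s²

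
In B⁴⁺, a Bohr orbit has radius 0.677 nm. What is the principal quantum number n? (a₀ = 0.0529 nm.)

8

r_n = n²a₀/Z ⇒ n² = rZ/a₀ = 0.677 × 5 / 0.0529 ≈ 63.99
n = 8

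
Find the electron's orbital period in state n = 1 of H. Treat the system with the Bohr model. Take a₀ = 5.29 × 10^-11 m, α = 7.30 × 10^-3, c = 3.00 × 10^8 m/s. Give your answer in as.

152 as

r = n²a₀/Z = 1²·5.29 × 10^-11/1 = 5.29 × 10^-11 m
v = Zαc/n = 1·0.00730·3.00 × 10^8/1 = 2.19 × 10^6 m/s
T = 2πr/v = 1.52 × 10^-16 s = 152 as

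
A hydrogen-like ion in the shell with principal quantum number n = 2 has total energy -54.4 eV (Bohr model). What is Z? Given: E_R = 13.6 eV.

E_n = −E_R Z²/n² ⇒ Z² = −E_n n²/E_R = 54.4 × 2² / 13.6 ≈ 16.00
Z = 4

4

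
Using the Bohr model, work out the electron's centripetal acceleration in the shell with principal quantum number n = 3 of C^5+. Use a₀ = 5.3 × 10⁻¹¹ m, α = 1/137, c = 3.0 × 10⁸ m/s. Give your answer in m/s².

r = n²a₀/Z = 8.0 × 10⁻¹¹ m, v = Zαc/n = 4.4 × 10⁶ m/s
a = v²/r = (4.4 × 10⁶)² / 8.0 × 10⁻¹¹ = 2.4 × 10²³ m/s²

2.4 × 10²³ m/s²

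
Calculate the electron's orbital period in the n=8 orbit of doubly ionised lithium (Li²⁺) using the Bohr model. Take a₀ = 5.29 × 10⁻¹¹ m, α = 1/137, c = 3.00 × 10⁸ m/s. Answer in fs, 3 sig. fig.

r = n²a₀/Z = 8²·5.29 × 10⁻¹¹/3 = 1.13 × 10⁻⁹ m
v = Zαc/n = 3·0.00730·3.00 × 10⁸/8 = 8.21 × 10⁵ m/s
T = 2πr/v = 8.63 × 10⁻¹⁵ s = 8.63 fs

8.63 fs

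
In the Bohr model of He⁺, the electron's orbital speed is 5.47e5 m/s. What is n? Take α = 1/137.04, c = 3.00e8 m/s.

v_n = Zαc/n ⇒ n = Zαc/v = 2 × 0.00730 × 3.00e8 / 5.47e5 ≈ 8.00
n = 8

8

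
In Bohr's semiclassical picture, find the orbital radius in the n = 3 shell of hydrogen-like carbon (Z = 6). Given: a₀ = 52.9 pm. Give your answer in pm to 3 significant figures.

r_n = n²a₀/Z = 3² × 52.9 / 6
    = 9 × 52.9 / 6 = 79.3 pm

79.3 pm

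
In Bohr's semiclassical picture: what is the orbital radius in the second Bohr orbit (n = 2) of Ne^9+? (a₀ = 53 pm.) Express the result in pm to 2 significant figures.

r_n = n²a₀/Z = 2² × 53 / 10
    = 4 × 53 / 10 = 21 pm

21 pm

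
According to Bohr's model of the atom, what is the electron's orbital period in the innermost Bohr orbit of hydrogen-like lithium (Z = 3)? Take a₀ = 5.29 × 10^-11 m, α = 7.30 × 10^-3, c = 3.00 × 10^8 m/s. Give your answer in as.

16.9 as

r = n²a₀/Z = 1²·5.29 × 10^-11/3 = 1.76 × 10^-11 m
v = Zαc/n = 3·0.00730·3.00 × 10^8/1 = 6.57 × 10^6 m/s
T = 2πr/v = 1.69 × 10^-17 s = 16.9 as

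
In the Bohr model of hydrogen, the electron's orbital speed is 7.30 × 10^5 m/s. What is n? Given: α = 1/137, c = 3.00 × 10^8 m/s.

v_n = Zαc/n ⇒ n = Zαc/v = 1 × 0.00730 × 3.00 × 10^8 / 7.30 × 10^5 ≈ 3.00
n = 3

3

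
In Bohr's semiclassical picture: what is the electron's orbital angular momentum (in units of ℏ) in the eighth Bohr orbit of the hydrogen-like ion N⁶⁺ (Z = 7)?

8

L_n = nℏ, so L/ℏ = n = 8.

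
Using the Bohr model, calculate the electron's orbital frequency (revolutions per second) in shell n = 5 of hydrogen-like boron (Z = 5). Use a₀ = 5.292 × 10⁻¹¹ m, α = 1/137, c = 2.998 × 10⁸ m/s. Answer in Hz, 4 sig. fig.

1.316 × 10¹⁵ Hz

r = n²a₀/Z = 2.646 × 10⁻¹⁰ m, v = Zαc/n = 2.188 × 10⁶ m/s
f = v/(2πr) = 1.316 × 10¹⁵ Hz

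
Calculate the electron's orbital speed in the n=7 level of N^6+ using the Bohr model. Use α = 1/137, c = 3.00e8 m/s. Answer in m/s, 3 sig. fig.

v_n = Zαc/n = 7 × 0.00730 × 3.00e8 / 7
    = 2.19e6 m/s

2.19e6 m/s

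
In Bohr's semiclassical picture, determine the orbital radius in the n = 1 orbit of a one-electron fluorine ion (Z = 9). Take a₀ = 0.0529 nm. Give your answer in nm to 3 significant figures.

0.00588 nm

r_n = n²a₀/Z = 1² × 0.0529 / 9
    = 1 × 0.0529 / 9 = 0.00588 nm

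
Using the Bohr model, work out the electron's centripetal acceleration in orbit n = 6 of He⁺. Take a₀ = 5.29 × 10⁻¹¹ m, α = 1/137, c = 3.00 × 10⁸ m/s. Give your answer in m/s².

5.60 × 10²⁰ m/s²

r = n²a₀/Z = 9.52 × 10⁻¹⁰ m, v = Zαc/n = 7.30 × 10⁵ m/s
a = v²/r = (7.30 × 10⁵)² / 9.52 × 10⁻¹⁰ = 5.60 × 10²⁰ m/s²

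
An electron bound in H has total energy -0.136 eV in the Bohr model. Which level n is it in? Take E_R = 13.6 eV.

E_n = −E_R Z²/n² ⇒ n² = E_R Z²/(−E_n) = 13.6 × 1² / 0.136 ≈ 100.00
n = 10

10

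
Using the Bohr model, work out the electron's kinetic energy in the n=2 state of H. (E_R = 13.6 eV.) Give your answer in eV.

For a Coulomb orbit the virial theorem gives K = −E_n.
E_n = −E_R·Z²/n², so K = E_R·Z²/n² = 13.6 × 1²/2² = 3.40 eV

3.40 eV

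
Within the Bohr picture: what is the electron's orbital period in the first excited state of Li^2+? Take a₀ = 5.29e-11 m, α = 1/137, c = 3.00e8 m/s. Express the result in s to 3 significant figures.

1.35e-16 s

r = n²a₀/Z = 2²·5.29e-11/3 = 7.05e-11 m
v = Zαc/n = 3·0.00730·3.00e8/2 = 3.28e6 m/s
T = 2πr/v = 1.35e-16 s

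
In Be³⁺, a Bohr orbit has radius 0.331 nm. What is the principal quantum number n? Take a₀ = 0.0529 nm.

5

r_n = n²a₀/Z ⇒ n² = rZ/a₀ = 0.331 × 4 / 0.0529 ≈ 25.03
n = 5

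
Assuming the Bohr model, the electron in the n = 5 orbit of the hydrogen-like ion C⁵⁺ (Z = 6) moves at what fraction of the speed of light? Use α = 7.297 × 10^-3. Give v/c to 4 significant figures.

0.008756

v_n = Zαc/n, so v/c = Zα/n = 6 × 0.007297 / 5 = 0.008756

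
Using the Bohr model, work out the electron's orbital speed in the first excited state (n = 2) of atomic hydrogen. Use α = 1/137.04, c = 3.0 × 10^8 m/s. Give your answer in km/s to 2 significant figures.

1100 km/s

v_n = Zαc/n = 1 × 0.0073 × 3.0 × 10^8 / 2
    = 1100 km/s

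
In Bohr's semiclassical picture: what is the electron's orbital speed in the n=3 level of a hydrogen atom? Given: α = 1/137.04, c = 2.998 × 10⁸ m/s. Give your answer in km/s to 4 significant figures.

729.2 km/s

v_n = Zαc/n = 1 × 0.007297 × 2.998 × 10⁸ / 3
    = 729.2 km/s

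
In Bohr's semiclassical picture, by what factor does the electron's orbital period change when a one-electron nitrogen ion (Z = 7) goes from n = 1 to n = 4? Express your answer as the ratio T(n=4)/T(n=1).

64

T ∝ Z^-2 · n^3; with Z fixed, T ∝ n^3.
T(n=4)/T(n=1) = (4/1)^3 = 64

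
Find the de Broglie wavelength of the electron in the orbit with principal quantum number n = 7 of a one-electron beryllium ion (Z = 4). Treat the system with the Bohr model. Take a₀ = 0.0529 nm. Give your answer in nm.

0.582 nm

The Bohr quantisation condition is nλ = 2πr_n.
r_n = n²a₀/Z = 0.648 nm
λ = 2πr_n/n = 2π·0.648/7 = 0.582 nm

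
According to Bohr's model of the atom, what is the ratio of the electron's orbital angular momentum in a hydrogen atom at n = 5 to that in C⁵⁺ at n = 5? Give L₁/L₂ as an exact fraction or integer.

1

L = nℏ is independent of Z.
L₁/L₂ = n₁/n₂ = 5/5 = 1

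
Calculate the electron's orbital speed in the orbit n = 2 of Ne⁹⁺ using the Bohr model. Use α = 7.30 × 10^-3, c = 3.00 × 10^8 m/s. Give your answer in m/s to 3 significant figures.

v_n = Zαc/n = 10 × 0.00730 × 3.00 × 10^8 / 2
    = 1.09 × 10^7 m/s

1.09 × 10^7 m/s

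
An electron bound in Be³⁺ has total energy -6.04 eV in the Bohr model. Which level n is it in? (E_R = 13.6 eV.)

E_n = −E_R Z²/n² ⇒ n² = E_R Z²/(−E_n) = 13.6 × 4² / 6.04 ≈ 36.03
n = 6

6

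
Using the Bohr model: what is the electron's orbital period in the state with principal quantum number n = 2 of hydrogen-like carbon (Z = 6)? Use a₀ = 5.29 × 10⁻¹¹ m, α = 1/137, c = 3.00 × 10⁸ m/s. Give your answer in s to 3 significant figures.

r = n²a₀/Z = 2²·5.29 × 10⁻¹¹/6 = 3.53 × 10⁻¹¹ m
v = Zαc/n = 6·0.00730·3.00 × 10⁸/2 = 6.57 × 10⁶ m/s
T = 2πr/v = 3.37 × 10⁻¹⁷ s

3.37 × 10⁻¹⁷ s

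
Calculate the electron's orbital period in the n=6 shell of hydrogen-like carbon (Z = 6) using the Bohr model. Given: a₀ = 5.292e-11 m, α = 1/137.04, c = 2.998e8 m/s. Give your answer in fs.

r = n²a₀/Z = 6²·5.292e-11/6 = 3.175e-10 m
v = Zαc/n = 6·0.007297·2.998e8/6 = 2.188e6 m/s
T = 2πr/v = 9.119e-16 s = 0.9119 fs

0.9119 fs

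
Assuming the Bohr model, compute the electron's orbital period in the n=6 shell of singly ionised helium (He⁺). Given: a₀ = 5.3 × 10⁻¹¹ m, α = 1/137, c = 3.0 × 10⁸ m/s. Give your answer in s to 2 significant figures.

8.2 × 10⁻¹⁵ s

r = n²a₀/Z = 6²·5.3 × 10⁻¹¹/2 = 9.5 × 10⁻¹⁰ m
v = Zαc/n = 2·0.0073·3.0 × 10⁸/6 = 7.3 × 10⁵ m/s
T = 2πr/v = 8.2 × 10⁻¹⁵ s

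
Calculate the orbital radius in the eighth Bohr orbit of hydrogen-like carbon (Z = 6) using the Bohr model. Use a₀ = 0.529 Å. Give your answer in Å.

r_n = n²a₀/Z = 8² × 0.529 / 6
    = 64 × 0.529 / 6 = 5.64 Å

5.64 Å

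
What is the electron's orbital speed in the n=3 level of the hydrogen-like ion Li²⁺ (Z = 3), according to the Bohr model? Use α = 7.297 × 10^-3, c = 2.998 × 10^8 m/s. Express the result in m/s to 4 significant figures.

2.188 × 10^6 m/s

v_n = Zαc/n = 3 × 0.007297 × 2.998 × 10^8 / 3
    = 2.188 × 10^6 m/s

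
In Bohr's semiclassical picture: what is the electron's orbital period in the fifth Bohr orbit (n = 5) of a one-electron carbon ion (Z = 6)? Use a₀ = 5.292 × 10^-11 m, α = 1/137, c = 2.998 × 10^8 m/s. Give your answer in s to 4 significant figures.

r = n²a₀/Z = 5²·5.292 × 10^-11/6 = 2.205 × 10^-10 m
v = Zαc/n = 6·0.007299·2.998 × 10^8/5 = 2.626 × 10^6 m/s
T = 2πr/v = 5.276 × 10^-16 s

5.276 × 10^-16 s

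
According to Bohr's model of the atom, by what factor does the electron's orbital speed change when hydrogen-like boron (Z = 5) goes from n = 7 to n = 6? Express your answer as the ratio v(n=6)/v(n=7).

7/6

v ∝ Z^1 · n^-1; with Z fixed, v ∝ n^-1.
v(n=6)/v(n=7) = (6/7)^-1 = 7/6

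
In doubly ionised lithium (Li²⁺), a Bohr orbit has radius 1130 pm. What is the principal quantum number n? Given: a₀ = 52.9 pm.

r_n = n²a₀/Z ⇒ n² = rZ/a₀ = 1130 × 3 / 52.9 ≈ 64.08
n = 8

8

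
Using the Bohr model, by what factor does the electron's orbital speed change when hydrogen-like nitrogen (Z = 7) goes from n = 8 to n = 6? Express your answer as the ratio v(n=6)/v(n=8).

v ∝ Z^1 · n^-1; with Z fixed, v ∝ n^-1.
v(n=6)/v(n=8) = (6/8)^-1 = 4/3

4/3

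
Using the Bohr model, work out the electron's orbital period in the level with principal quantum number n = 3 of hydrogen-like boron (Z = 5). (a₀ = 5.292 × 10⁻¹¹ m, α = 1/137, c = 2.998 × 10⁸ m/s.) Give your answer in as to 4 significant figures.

164.1 as

r = n²a₀/Z = 3²·5.292 × 10⁻¹¹/5 = 9.526 × 10⁻¹¹ m
v = Zαc/n = 5·0.007299·2.998 × 10⁸/3 = 3.647 × 10⁶ m/s
T = 2πr/v = 1.641 × 10⁻¹⁶ s = 164.1 as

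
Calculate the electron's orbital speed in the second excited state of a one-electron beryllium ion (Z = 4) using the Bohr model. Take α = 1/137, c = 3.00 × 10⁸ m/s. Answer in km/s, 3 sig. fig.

2920 km/s

v_n = Zαc/n = 4 × 0.00730 × 3.00 × 10⁸ / 3
    = 2920 km/s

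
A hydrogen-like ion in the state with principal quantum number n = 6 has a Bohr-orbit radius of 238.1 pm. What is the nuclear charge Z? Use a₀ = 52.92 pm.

8

r_n = n²a₀/Z ⇒ Z = n²a₀/r = 6² × 52.92 / 238.1 ≈ 8.00
Z = 8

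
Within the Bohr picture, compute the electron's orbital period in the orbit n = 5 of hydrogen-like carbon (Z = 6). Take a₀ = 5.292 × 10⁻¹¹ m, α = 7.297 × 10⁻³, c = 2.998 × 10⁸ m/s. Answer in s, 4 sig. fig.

5.278 × 10⁻¹⁶ s

r = n²a₀/Z = 5²·5.292 × 10⁻¹¹/6 = 2.205 × 10⁻¹⁰ m
v = Zαc/n = 6·0.007297·2.998 × 10⁸/5 = 2.625 × 10⁶ m/s
T = 2πr/v = 5.278 × 10⁻¹⁶ s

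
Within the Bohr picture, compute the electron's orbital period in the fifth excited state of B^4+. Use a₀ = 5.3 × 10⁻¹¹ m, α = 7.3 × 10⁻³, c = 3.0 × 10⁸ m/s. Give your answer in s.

1.3 × 10⁻¹⁵ s

r = n²a₀/Z = 6²·5.3 × 10⁻¹¹/5 = 3.8 × 10⁻¹⁰ m
v = Zαc/n = 5·0.0073·3.0 × 10⁸/6 = 1.8 × 10⁶ m/s
T = 2πr/v = 1.3 × 10⁻¹⁵ s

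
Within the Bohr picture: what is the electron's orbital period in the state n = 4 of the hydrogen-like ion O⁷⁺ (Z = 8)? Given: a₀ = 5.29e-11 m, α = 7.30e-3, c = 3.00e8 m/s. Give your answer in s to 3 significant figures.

1.52e-16 s

r = n²a₀/Z = 4²·5.29e-11/8 = 1.06e-10 m
v = Zαc/n = 8·0.00730·3.00e8/4 = 4.38e6 m/s
T = 2πr/v = 1.52e-16 s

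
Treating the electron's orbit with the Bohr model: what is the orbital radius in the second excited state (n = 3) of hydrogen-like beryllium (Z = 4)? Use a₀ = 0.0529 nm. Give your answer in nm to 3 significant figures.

r_n = n²a₀/Z = 3² × 0.0529 / 4
    = 9 × 0.0529 / 4 = 0.119 nm

0.119 nm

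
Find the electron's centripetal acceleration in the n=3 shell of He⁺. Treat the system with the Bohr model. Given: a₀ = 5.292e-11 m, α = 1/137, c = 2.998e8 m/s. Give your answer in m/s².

r = n²a₀/Z = 2.381e-10 m, v = Zαc/n = 1.459e6 m/s
a = v²/r = (1.459e6)² / 2.381e-10 = 8.937e21 m/s²

8.937e21 m/s²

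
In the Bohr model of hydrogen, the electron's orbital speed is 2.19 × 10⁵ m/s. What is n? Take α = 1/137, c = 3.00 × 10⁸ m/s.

v_n = Zαc/n ⇒ n = Zαc/v = 1 × 0.00730 × 3.00 × 10⁸ / 2.19 × 10⁵ ≈ 10.00
n = 10

10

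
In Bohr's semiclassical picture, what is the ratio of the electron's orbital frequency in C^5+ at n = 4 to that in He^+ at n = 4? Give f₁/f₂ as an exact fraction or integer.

f ∝ Z^2 · n^-3
f₁/f₂ = (6/2)^2 · (4/4)^-3 = 9

9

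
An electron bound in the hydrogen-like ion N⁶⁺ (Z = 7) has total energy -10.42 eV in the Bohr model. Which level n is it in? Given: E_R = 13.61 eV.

8

E_n = −E_R Z²/n² ⇒ n² = E_R Z²/(−E_n) = 13.61 × 7² / 10.42 ≈ 64.00
n = 8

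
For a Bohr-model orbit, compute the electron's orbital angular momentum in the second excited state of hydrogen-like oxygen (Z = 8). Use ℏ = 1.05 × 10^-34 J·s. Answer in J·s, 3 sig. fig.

L_n = nℏ = 3 × 1.05 × 10^-34 = 3.15 × 10^-34 J·s

3.15 × 10^-34 J·s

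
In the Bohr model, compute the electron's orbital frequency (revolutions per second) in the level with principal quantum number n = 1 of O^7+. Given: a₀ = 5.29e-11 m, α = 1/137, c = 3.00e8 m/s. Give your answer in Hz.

4.22e17 Hz

r = n²a₀/Z = 6.61e-12 m, v = Zαc/n = 1.75e7 m/s
f = v/(2πr) = 4.22e17 Hz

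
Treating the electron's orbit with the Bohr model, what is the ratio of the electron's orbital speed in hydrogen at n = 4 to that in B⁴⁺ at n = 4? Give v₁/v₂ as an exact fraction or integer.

1/5

v ∝ Z^1 · n^-1
v₁/v₂ = (1/5)^1 · (4/4)^-1 = 1/5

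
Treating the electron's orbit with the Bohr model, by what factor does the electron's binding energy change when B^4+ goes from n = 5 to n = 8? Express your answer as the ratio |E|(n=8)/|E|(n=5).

25/64

|E| ∝ Z^2 · n^-2; with Z fixed, |E| ∝ n^-2.
|E|(n=8)/|E|(n=5) = (8/5)^-2 = 25/64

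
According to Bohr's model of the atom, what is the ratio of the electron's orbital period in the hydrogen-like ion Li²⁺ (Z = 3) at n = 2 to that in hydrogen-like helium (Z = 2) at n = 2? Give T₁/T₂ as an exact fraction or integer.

T ∝ Z^-2 · n^3
T₁/T₂ = (3/2)^-2 · (2/2)^3 = 4/9

4/9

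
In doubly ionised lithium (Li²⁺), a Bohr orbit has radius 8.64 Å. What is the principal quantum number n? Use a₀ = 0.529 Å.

r_n = n²a₀/Z ⇒ n² = rZ/a₀ = 8.64 × 3 / 0.529 ≈ 49.00
n = 7

7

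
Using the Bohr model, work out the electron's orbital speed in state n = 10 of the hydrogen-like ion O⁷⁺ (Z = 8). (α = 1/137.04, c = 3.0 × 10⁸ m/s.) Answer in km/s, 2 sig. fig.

v_n = Zαc/n = 8 × 0.0073 × 3.0 × 10⁸ / 10
    = 1800 km/s

1800 km/s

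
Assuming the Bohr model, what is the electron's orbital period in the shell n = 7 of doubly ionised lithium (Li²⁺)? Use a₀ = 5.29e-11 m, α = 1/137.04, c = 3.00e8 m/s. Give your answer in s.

r = n²a₀/Z = 7²·5.29e-11/3 = 8.64e-10 m
v = Zαc/n = 3·0.00730·3.00e8/7 = 9.38e5 m/s
T = 2πr/v = 5.79e-15 s

5.79e-15 s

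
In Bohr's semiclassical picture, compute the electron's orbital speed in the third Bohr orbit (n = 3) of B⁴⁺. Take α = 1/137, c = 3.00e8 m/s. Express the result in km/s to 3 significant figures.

v_n = Zαc/n = 5 × 0.00730 × 3.00e8 / 3
    = 3650 km/s

3650 km/s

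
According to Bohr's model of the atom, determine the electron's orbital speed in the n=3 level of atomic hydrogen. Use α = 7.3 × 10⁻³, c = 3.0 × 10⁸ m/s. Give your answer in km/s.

730 km/s

v_n = Zαc/n = 1 × 0.0073 × 3.0 × 10⁸ / 3
    = 730 km/s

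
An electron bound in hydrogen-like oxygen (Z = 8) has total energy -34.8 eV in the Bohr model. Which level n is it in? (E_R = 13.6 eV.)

5

E_n = −E_R Z²/n² ⇒ n² = E_R Z²/(−E_n) = 13.6 × 8² / 34.8 ≈ 25.01
n = 5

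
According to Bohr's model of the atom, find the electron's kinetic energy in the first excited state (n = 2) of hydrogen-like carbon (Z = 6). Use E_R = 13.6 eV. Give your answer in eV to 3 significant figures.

For a Coulomb orbit the virial theorem gives K = −E_n.
E_n = −E_R·Z²/n², so K = E_R·Z²/n² = 13.6 × 6²/2² = 122 eV

122 eV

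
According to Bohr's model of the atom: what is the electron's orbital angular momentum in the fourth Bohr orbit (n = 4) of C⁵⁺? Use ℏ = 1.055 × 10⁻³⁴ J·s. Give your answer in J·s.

L_n = nℏ = 4 × 1.055 × 10⁻³⁴ = 4.220 × 10⁻³⁴ J·s

4.220 × 10⁻³⁴ J·s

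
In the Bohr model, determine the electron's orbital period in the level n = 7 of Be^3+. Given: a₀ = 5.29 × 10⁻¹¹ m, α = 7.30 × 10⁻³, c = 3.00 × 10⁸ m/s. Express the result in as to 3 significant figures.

r = n²a₀/Z = 7²·5.29 × 10⁻¹¹/4 = 6.48 × 10⁻¹⁰ m
v = Zαc/n = 4·0.00730·3.00 × 10⁸/7 = 1.25 × 10⁶ m/s
T = 2πr/v = 3.25 × 10⁻¹⁵ s = 3250 as

3250 as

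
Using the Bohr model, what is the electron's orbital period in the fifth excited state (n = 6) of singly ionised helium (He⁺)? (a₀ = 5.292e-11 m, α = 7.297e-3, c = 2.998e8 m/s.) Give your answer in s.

r = n²a₀/Z = 6²·5.292e-11/2 = 9.526e-10 m
v = Zαc/n = 2·0.007297·2.998e8/6 = 7.292e5 m/s
T = 2πr/v = 8.208e-15 s

8.208e-15 s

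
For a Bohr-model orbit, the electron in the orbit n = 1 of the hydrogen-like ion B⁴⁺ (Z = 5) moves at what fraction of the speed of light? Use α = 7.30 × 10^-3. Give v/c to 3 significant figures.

v_n = Zαc/n, so v/c = Zα/n = 5 × 0.00730 / 1 = 0.0365

0.0365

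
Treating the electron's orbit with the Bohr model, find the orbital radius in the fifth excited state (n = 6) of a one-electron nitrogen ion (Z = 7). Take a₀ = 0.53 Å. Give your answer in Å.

2.7 Å

r_n = n²a₀/Z = 6² × 0.53 / 7
    = 36 × 0.53 / 7 = 2.7 Å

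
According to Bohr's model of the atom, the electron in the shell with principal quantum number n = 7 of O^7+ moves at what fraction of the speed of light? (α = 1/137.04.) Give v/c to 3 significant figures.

0.00834

v_n = Zαc/n, so v/c = Zα/n = 8 × 0.00730 / 7 = 0.00834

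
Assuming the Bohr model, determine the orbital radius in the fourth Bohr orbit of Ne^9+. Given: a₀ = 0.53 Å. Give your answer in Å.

r_n = n²a₀/Z = 4² × 0.53 / 10
    = 16 × 0.53 / 10 = 0.85 Å

0.85 Å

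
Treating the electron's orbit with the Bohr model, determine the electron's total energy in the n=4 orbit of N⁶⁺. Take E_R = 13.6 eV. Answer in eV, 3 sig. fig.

-41.6 eV

E_n = −E_R·Z²/n² = −13.6 × 7²/4² = -41.6 eV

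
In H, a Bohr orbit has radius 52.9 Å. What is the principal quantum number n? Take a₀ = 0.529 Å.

10

r_n = n²a₀/Z ⇒ n² = rZ/a₀ = 52.9 × 1 / 0.529 ≈ 100.00
n = 10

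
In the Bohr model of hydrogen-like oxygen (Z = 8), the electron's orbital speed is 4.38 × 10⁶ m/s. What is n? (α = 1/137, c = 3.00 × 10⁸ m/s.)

4

v_n = Zαc/n ⇒ n = Zαc/v = 8 × 0.00730 × 3.00 × 10⁸ / 4.38 × 10⁶ ≈ 4.00
n = 4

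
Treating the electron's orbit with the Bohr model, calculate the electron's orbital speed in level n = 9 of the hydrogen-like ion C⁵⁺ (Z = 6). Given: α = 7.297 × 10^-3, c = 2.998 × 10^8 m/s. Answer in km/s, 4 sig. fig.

v_n = Zαc/n = 6 × 0.007297 × 2.998 × 10^8 / 9
    = 1458 km/s

1458 km/s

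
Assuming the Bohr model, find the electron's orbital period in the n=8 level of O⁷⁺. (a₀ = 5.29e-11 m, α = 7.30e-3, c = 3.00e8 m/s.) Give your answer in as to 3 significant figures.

1210 as

r = n²a₀/Z = 8²·5.29e-11/8 = 4.23e-10 m
v = Zαc/n = 8·0.00730·3.00e8/8 = 2.19e6 m/s
T = 2πr/v = 1.21e-15 s = 1210 as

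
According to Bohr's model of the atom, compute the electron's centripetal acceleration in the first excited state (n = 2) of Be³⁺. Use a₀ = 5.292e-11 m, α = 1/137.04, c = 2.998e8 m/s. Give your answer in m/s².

r = n²a₀/Z = 5.292e-11 m, v = Zαc/n = 4.375e6 m/s
a = v²/r = (4.375e6)² / 5.292e-11 = 3.618e23 m/s²

3.618e23 m/s²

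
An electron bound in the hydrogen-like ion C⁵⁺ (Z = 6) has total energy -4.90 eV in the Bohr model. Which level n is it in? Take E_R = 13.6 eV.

E_n = −E_R Z²/n² ⇒ n² = E_R Z²/(−E_n) = 13.6 × 6² / 4.90 ≈ 99.92
n = 10

10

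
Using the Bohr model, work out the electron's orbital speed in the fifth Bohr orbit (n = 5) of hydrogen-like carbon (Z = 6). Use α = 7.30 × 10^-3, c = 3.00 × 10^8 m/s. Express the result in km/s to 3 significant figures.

2630 km/s

v_n = Zαc/n = 6 × 0.00730 × 3.00 × 10^8 / 5
    = 2630 km/s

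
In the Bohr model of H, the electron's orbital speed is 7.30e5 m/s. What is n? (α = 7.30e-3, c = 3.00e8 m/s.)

v_n = Zαc/n ⇒ n = Zαc/v = 1 × 0.00730 × 3.00e8 / 7.30e5 ≈ 3.00
n = 3

3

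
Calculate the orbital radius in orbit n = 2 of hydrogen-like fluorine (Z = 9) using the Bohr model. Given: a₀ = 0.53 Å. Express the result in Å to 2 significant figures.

r_n = n²a₀/Z = 2² × 0.53 / 9
    = 4 × 0.53 / 9 = 0.24 Å

0.24 Å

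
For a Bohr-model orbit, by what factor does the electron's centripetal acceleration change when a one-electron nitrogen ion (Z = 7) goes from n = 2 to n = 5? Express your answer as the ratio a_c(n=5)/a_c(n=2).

a_c ∝ Z^3 · n^-4; with Z fixed, a_c ∝ n^-4.
a_c(n=5)/a_c(n=2) = (5/2)^-4 = 16/625

16/625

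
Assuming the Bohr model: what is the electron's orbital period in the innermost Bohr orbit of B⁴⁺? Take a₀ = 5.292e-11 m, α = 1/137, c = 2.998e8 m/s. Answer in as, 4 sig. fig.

6.078 as

r = n²a₀/Z = 1²·5.292e-11/5 = 1.058e-11 m
v = Zαc/n = 5·0.007299·2.998e8/1 = 1.094e7 m/s
T = 2πr/v = 6.078e-18 s = 6.078 as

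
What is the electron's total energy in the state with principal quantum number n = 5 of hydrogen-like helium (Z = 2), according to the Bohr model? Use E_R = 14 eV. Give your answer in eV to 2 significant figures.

E_n = −E_R·Z²/n² = −14 × 2²/5² = -2.2 eV

-2.2 eV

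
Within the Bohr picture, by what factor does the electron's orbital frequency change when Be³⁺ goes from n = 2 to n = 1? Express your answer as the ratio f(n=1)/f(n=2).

f ∝ Z^2 · n^-3; with Z fixed, f ∝ n^-3.
f(n=1)/f(n=2) = (1/2)^-3 = 8

8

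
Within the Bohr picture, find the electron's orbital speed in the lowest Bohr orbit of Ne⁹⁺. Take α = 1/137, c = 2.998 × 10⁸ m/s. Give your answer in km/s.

v_n = Zαc/n = 10 × 0.007299 × 2.998 × 10⁸ / 1
    = 2.188 × 10⁴ km/s

2.188 × 10⁴ km/s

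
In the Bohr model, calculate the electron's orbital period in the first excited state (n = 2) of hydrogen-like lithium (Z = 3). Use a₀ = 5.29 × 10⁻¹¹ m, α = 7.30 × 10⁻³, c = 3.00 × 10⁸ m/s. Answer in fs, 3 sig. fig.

r = n²a₀/Z = 2²·5.29 × 10⁻¹¹/3 = 7.05 × 10⁻¹¹ m
v = Zαc/n = 3·0.00730·3.00 × 10⁸/2 = 3.29 × 10⁶ m/s
T = 2πr/v = 1.35 × 10⁻¹⁶ s = 0.135 fs

0.135 fs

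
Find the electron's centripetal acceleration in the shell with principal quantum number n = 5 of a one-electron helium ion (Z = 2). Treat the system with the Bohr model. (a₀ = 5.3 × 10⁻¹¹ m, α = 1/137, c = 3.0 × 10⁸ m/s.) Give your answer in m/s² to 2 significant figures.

1.2 × 10²¹ m/s²

r = n²a₀/Z = 6.6 × 10⁻¹⁰ m, v = Zαc/n = 8.8 × 10⁵ m/s
a = v²/r = (8.8 × 10⁵)² / 6.6 × 10⁻¹⁰ = 1.2 × 10²¹ m/s²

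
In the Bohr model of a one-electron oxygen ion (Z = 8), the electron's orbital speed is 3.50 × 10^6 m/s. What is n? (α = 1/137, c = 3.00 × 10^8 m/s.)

v_n = Zαc/n ⇒ n = Zαc/v = 8 × 0.00730 × 3.00 × 10^8 / 3.50 × 10^6 ≈ 5.01
n = 5

5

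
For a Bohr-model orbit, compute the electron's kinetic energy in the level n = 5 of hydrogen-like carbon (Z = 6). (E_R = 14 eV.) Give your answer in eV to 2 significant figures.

20 eV

For a Coulomb orbit the virial theorem gives K = −E_n.
E_n = −E_R·Z²/n², so K = E_R·Z²/n² = 14 × 6²/5² = 20 eV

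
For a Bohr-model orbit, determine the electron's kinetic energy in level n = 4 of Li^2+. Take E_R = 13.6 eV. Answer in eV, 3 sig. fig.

For a Coulomb orbit the virial theorem gives K = −E_n.
E_n = −E_R·Z²/n², so K = E_R·Z²/n² = 13.6 × 3²/4² = 7.65 eV

7.65 eV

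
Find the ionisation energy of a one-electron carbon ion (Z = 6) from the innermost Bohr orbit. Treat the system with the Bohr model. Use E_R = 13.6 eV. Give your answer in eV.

490 eV

E_n = −E_R·Z²/n² = −13.6 × 6²/1² eV = -490 eV
Ionisation energy = −E_n = 490 eV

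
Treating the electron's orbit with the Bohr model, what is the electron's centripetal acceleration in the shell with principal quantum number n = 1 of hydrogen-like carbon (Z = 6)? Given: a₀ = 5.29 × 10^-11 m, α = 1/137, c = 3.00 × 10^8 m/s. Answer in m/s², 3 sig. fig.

1.96 × 10^25 m/s²

r = n²a₀/Z = 8.82 × 10^-12 m, v = Zαc/n = 1.31 × 10^7 m/s
a = v²/r = (1.31 × 10^7)² / 8.82 × 10^-12 = 1.96 × 10^25 m/s²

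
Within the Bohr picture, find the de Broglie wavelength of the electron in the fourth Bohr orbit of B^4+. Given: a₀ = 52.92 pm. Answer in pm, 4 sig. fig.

266.0 pm

The Bohr quantisation condition is nλ = 2πr_n.
r_n = n²a₀/Z = 169.3 pm
λ = 2πr_n/n = 2π·169.3/4 = 266.0 pm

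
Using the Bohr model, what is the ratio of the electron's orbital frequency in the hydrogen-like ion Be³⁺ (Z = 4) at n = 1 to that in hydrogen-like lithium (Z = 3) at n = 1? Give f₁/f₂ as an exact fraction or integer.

16/9

f ∝ Z^2 · n^-3
f₁/f₂ = (4/3)^2 · (1/1)^-3 = 16/9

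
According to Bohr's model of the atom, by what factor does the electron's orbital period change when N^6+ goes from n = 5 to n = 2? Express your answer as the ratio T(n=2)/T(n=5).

8/125

T ∝ Z^-2 · n^3; with Z fixed, T ∝ n^3.
T(n=2)/T(n=5) = (2/5)^3 = 8/125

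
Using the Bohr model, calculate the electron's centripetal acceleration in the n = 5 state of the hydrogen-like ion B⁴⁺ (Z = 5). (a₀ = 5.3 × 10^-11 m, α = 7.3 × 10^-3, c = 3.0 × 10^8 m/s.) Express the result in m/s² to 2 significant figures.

r = n²a₀/Z = 2.6 × 10^-10 m, v = Zαc/n = 2.2 × 10^6 m/s
a = v²/r = (2.2 × 10^6)² / 2.6 × 10^-10 = 1.8 × 10^22 m/s²

1.8 × 10^22 m/s²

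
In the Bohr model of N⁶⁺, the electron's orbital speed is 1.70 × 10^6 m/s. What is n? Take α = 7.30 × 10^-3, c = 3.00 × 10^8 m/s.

9

v_n = Zαc/n ⇒ n = Zαc/v = 7 × 0.00730 × 3.00 × 10^8 / 1.70 × 10^6 ≈ 9.02
n = 9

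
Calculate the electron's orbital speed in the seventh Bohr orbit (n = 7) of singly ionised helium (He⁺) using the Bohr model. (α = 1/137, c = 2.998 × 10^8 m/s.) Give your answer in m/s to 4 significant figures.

6.252 × 10^5 m/s

v_n = Zαc/n = 2 × 0.007299 × 2.998 × 10^8 / 7
    = 6.252 × 10^5 m/s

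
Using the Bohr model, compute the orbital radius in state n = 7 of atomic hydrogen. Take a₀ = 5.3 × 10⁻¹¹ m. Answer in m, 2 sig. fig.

2.6 × 10⁻⁹ m

r_n = n²a₀/Z = 7² × 5.3 × 10⁻¹¹ / 1
    = 49 × 5.3 × 10⁻¹¹ / 1 = 2.6 × 10⁻⁹ m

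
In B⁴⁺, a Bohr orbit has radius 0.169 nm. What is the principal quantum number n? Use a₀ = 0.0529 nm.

4

r_n = n²a₀/Z ⇒ n² = rZ/a₀ = 0.169 × 5 / 0.0529 ≈ 15.97
n = 4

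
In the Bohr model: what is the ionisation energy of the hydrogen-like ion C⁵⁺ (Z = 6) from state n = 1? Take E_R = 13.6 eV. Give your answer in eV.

490 eV

E_n = −E_R·Z²/n² = −13.6 × 6²/1² eV = -490 eV
Ionisation energy = −E_n = 490 eV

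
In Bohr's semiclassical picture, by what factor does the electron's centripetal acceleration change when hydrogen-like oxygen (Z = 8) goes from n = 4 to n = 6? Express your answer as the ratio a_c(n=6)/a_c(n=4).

a_c ∝ Z^3 · n^-4; with Z fixed, a_c ∝ n^-4.
a_c(n=6)/a_c(n=4) = (6/4)^-4 = 16/81

16/81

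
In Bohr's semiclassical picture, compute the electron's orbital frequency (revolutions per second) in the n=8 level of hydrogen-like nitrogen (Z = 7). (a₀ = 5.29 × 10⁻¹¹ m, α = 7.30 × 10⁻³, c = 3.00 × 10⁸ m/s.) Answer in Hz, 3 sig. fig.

6.31 × 10¹⁴ Hz

r = n²a₀/Z = 4.84 × 10⁻¹⁰ m, v = Zαc/n = 1.92 × 10⁶ m/s
f = v/(2πr) = 6.31 × 10¹⁴ Hz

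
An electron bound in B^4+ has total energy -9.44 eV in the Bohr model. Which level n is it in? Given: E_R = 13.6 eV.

6

E_n = −E_R Z²/n² ⇒ n² = E_R Z²/(−E_n) = 13.6 × 5² / 9.44 ≈ 36.02
n = 6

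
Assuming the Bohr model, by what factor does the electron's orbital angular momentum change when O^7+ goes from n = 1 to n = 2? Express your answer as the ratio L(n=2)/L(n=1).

2

L = nℏ depends only on n, so L ∝ n.
L(n=2)/L(n=1) = (2/1)^1 = 2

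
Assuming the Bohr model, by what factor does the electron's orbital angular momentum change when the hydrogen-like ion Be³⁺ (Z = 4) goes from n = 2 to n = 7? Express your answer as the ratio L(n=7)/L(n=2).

L = nℏ depends only on n, so L ∝ n.
L(n=7)/L(n=2) = (7/2)^1 = 7/2

7/2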